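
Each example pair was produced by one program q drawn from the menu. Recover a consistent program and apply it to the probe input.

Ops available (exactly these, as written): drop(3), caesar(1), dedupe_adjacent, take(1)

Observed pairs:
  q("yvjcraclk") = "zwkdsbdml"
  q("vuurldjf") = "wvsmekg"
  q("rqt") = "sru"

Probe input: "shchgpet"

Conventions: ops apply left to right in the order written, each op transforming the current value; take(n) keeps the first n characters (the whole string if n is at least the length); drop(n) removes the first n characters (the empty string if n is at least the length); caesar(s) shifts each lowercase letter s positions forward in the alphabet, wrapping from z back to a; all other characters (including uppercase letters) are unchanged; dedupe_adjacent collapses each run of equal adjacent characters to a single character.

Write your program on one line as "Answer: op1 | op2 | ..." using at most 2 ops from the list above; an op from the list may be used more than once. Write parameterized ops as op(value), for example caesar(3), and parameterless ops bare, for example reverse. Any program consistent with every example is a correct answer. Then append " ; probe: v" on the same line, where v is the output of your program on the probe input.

dedupe_adjacent | caesar(1) ; probe: "tidihqfu"

Check, running the answer program on each example:
  "yvjcraclk" -> "yvjcraclk" -> "zwkdsbdml"
  "vuurldjf" -> "vurldjf" -> "wvsmekg"
  "rqt" -> "rqt" -> "sru"
  probe: "shchgpet" -> "shchgpet" -> "tidihqfu"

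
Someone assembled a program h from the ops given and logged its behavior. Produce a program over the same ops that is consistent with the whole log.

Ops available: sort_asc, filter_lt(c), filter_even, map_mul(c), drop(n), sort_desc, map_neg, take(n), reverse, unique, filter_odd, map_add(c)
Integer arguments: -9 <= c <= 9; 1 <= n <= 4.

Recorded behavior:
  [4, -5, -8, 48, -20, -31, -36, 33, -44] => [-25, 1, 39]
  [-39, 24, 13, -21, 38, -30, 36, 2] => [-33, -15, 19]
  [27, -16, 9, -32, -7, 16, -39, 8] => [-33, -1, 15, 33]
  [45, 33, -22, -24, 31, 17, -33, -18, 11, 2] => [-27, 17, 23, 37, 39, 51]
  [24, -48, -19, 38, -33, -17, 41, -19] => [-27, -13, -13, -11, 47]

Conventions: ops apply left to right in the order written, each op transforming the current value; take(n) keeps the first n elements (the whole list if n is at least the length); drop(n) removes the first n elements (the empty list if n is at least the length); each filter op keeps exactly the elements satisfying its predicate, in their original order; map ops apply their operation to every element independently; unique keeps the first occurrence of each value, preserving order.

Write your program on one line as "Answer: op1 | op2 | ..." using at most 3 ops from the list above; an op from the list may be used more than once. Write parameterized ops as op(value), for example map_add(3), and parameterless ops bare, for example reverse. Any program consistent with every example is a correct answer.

map_add(6) | sort_asc | filter_odd

Check, running the answer program on each example:
  [4, -5, -8, 48, -20, -31, -36, 33, -44] -> [10, 1, -2, 54, -14, -25, -30, 39, -38] -> [-38, -30, -25, -14, -2, 1, 10, 39, 54] -> [-25, 1, 39]
  [-39, 24, 13, -21, 38, -30, 36, 2] -> [-33, 30, 19, -15, 44, -24, 42, 8] -> [-33, -24, -15, 8, 19, 30, 42, 44] -> [-33, -15, 19]
  [27, -16, 9, -32, -7, 16, -39, 8] -> [33, -10, 15, -26, -1, 22, -33, 14] -> [-33, -26, -10, -1, 14, 15, 22, 33] -> [-33, -1, 15, 33]
  [45, 33, -22, -24, 31, 17, -33, -18, 11, 2] -> [51, 39, -16, -18, 37, 23, -27, -12, 17, 8] -> [-27, -18, -16, -12, 8, 17, 23, 37, 39, 51] -> [-27, 17, 23, 37, 39, 51]
  [24, -48, -19, 38, -33, -17, 41, -19] -> [30, -42, -13, 44, -27, -11, 47, -13] -> [-42, -27, -13, -13, -11, 30, 44, 47] -> [-27, -13, -13, -11, 47]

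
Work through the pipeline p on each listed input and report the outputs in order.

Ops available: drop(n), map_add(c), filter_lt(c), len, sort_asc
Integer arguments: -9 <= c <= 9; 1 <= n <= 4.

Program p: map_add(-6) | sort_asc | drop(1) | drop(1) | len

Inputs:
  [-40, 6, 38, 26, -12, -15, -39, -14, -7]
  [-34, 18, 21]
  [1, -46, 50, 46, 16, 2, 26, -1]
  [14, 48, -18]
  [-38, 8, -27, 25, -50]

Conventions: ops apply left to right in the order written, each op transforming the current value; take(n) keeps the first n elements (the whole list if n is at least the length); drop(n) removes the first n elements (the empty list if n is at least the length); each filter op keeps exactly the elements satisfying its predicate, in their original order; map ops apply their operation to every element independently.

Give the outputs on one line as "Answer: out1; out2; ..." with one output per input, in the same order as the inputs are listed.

7; 1; 6; 1; 3

Execution, op by op:
  [-40, 6, 38, 26, -12, -15, -39, -14, -7] -> [-46, 0, 32, 20, -18, -21, -45, -20, -13] -> [-46, -45, -21, -20, -18, -13, 0, 20, 32] -> [-45, -21, -20, -18, -13, 0, 20, 32] -> [-21, -20, -18, -13, 0, 20, 32] -> 7
  [-34, 18, 21] -> [-40, 12, 15] -> [-40, 12, 15] -> [12, 15] -> [15] -> 1
  [1, -46, 50, 46, 16, 2, 26, -1] -> [-5, -52, 44, 40, 10, -4, 20, -7] -> [-52, -7, -5, -4, 10, 20, 40, 44] -> [-7, -5, -4, 10, 20, 40, 44] -> [-5, -4, 10, 20, 40, 44] -> 6
  [14, 48, -18] -> [8, 42, -24] -> [-24, 8, 42] -> [8, 42] -> [42] -> 1
  [-38, 8, -27, 25, -50] -> [-44, 2, -33, 19, -56] -> [-56, -44, -33, 2, 19] -> [-44, -33, 2, 19] -> [-33, 2, 19] -> 3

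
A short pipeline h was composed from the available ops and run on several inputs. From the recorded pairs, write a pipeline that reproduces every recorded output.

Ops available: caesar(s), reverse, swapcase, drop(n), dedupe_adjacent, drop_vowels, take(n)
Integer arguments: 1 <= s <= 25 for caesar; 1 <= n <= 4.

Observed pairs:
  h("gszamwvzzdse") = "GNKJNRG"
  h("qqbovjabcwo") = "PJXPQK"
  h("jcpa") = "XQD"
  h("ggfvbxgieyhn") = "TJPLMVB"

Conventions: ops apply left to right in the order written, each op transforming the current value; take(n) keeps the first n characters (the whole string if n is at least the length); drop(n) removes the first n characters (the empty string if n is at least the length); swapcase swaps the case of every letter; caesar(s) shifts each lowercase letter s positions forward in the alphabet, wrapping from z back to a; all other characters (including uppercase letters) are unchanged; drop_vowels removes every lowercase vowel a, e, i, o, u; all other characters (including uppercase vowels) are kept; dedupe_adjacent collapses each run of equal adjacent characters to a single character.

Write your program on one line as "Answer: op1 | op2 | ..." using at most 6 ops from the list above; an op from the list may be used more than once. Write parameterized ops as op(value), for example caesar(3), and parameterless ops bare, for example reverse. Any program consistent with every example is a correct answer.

dedupe_adjacent | drop_vowels | caesar(14) | drop_vowels | swapcase

Check, running the answer program on each example:
  "gszamwvzzdse" -> "gszamwvzdse" -> "gszmwvzds" -> "ugnakjnrg" -> "gnkjnrg" -> "GNKJNRG"
  "qqbovjabcwo" -> "qbovjabcwo" -> "qbvjbcw" -> "epjxpqk" -> "pjxpqk" -> "PJXPQK"
  "jcpa" -> "jcpa" -> "jcp" -> "xqd" -> "xqd" -> "XQD"
  "ggfvbxgieyhn" -> "gfvbxgieyhn" -> "gfvbxgyhn" -> "utjplumvb" -> "tjplmvb" -> "TJPLMVB"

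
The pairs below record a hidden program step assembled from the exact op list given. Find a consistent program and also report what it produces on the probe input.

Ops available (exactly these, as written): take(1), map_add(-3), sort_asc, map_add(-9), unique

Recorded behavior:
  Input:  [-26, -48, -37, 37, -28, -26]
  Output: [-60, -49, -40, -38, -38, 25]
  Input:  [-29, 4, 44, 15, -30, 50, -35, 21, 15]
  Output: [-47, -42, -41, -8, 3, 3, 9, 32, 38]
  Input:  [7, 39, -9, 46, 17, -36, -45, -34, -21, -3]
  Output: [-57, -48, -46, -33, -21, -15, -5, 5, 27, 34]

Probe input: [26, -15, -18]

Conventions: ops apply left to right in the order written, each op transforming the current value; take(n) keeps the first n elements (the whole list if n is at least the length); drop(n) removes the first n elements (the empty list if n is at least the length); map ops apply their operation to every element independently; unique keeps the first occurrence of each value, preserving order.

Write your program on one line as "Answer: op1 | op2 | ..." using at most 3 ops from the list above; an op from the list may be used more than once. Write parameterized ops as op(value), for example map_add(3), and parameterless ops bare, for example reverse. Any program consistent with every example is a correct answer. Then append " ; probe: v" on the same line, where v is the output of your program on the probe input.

map_add(-3) | map_add(-9) | sort_asc ; probe: [-30, -27, 14]

Check, running the answer program on each example:
  [-26, -48, -37, 37, -28, -26] -> [-29, -51, -40, 34, -31, -29] -> [-38, -60, -49, 25, -40, -38] -> [-60, -49, -40, -38, -38, 25]
  [-29, 4, 44, 15, -30, 50, -35, 21, 15] -> [-32, 1, 41, 12, -33, 47, -38, 18, 12] -> [-41, -8, 32, 3, -42, 38, -47, 9, 3] -> [-47, -42, -41, -8, 3, 3, 9, 32, 38]
  [7, 39, -9, 46, 17, -36, -45, -34, -21, -3] -> [4, 36, -12, 43, 14, -39, -48, -37, -24, -6] -> [-5, 27, -21, 34, 5, -48, -57, -46, -33, -15] -> [-57, -48, -46, -33, -21, -15, -5, 5, 27, 34]
  probe: [26, -15, -18] -> [23, -18, -21] -> [14, -27, -30] -> [-30, -27, 14]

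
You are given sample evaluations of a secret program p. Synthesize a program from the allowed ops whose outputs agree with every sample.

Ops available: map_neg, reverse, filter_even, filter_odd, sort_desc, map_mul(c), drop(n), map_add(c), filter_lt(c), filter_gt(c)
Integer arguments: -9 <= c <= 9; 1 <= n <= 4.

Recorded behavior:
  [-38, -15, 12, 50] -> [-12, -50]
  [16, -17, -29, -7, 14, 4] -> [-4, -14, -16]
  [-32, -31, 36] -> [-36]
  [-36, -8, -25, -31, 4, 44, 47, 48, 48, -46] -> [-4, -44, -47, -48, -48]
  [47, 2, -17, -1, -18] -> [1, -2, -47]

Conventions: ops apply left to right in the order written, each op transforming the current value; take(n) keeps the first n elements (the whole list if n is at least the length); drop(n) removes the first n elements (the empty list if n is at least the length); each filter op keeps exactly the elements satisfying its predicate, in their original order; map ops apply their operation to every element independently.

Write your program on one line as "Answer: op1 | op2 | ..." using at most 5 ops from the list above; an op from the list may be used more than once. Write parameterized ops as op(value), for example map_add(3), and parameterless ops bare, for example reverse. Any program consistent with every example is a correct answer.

reverse | map_neg | filter_lt(8) | filter_lt(2) | sort_desc

Check, running the answer program on each example:
  [-38, -15, 12, 50] -> [50, 12, -15, -38] -> [-50, -12, 15, 38] -> [-50, -12] -> [-50, -12] -> [-12, -50]
  [16, -17, -29, -7, 14, 4] -> [4, 14, -7, -29, -17, 16] -> [-4, -14, 7, 29, 17, -16] -> [-4, -14, 7, -16] -> [-4, -14, -16] -> [-4, -14, -16]
  [-32, -31, 36] -> [36, -31, -32] -> [-36, 31, 32] -> [-36] -> [-36] -> [-36]
  [-36, -8, -25, -31, 4, 44, 47, 48, 48, -46] -> [-46, 48, 48, 47, 44, 4, -31, -25, -8, -36] -> [46, -48, -48, -47, -44, -4, 31, 25, 8, 36] -> [-48, -48, -47, -44, -4] -> [-48, -48, -47, -44, -4] -> [-4, -44, -47, -48, -48]
  [47, 2, -17, -1, -18] -> [-18, -1, -17, 2, 47] -> [18, 1, 17, -2, -47] -> [1, -2, -47] -> [1, -2, -47] -> [1, -2, -47]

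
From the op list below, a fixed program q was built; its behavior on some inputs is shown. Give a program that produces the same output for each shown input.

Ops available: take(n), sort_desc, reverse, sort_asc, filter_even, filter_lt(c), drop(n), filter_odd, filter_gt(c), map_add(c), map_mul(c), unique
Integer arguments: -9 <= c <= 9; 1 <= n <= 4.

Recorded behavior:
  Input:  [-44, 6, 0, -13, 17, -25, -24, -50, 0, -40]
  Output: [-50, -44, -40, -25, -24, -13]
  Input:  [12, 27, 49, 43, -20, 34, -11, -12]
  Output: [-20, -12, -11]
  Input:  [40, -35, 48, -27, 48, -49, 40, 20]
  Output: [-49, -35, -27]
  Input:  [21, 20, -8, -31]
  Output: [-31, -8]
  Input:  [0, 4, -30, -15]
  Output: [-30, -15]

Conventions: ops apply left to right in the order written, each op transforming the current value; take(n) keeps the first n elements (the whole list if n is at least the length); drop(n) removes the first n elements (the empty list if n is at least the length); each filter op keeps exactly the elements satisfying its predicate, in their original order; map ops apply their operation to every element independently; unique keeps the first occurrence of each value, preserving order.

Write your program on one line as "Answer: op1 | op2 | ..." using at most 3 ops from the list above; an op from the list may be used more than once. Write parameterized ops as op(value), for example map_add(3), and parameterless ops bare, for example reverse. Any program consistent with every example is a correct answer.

filter_lt(-7) | reverse | sort_asc

Check, running the answer program on each example:
  [-44, 6, 0, -13, 17, -25, -24, -50, 0, -40] -> [-44, -13, -25, -24, -50, -40] -> [-40, -50, -24, -25, -13, -44] -> [-50, -44, -40, -25, -24, -13]
  [12, 27, 49, 43, -20, 34, -11, -12] -> [-20, -11, -12] -> [-12, -11, -20] -> [-20, -12, -11]
  [40, -35, 48, -27, 48, -49, 40, 20] -> [-35, -27, -49] -> [-49, -27, -35] -> [-49, -35, -27]
  [21, 20, -8, -31] -> [-8, -31] -> [-31, -8] -> [-31, -8]
  [0, 4, -30, -15] -> [-30, -15] -> [-15, -30] -> [-30, -15]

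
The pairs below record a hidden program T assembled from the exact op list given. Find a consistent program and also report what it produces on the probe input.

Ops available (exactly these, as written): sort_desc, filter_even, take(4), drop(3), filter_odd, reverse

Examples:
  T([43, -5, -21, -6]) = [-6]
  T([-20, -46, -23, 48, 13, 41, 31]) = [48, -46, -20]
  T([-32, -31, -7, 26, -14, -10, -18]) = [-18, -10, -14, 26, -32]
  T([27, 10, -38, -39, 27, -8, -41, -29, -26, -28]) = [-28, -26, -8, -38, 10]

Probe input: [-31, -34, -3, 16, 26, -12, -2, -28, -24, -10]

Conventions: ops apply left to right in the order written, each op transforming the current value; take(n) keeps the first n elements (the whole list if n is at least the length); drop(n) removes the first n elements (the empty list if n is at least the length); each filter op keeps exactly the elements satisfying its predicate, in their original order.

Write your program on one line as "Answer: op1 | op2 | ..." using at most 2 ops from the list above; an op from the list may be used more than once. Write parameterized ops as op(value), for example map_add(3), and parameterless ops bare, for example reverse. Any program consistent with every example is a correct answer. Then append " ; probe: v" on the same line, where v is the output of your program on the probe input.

filter_even | reverse ; probe: [-10, -24, -28, -2, -12, 26, 16, -34]

Check, running the answer program on each example:
  [43, -5, -21, -6] -> [-6] -> [-6]
  [-20, -46, -23, 48, 13, 41, 31] -> [-20, -46, 48] -> [48, -46, -20]
  [-32, -31, -7, 26, -14, -10, -18] -> [-32, 26, -14, -10, -18] -> [-18, -10, -14, 26, -32]
  [27, 10, -38, -39, 27, -8, -41, -29, -26, -28] -> [10, -38, -8, -26, -28] -> [-28, -26, -8, -38, 10]
  probe: [-31, -34, -3, 16, 26, -12, -2, -28, -24, -10] -> [-34, 16, 26, -12, -2, -28, -24, -10] -> [-10, -24, -28, -2, -12, 26, 16, -34]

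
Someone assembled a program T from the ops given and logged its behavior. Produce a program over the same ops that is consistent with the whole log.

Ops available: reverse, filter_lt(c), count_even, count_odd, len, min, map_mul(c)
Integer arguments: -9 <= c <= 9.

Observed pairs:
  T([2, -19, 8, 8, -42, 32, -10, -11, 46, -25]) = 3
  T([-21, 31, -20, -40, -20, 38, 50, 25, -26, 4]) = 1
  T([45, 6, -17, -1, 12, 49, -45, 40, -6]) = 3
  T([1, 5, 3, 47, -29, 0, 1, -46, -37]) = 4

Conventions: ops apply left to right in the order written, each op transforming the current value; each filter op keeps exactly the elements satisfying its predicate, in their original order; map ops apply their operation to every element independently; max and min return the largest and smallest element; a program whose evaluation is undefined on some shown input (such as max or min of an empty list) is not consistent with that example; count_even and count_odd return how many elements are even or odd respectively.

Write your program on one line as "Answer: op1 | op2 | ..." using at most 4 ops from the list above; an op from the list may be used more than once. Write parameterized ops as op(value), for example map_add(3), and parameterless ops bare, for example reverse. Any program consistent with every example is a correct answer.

map_mul(5) | reverse | filter_lt(7) | count_odd

Check, running the answer program on each example:
  [2, -19, 8, 8, -42, 32, -10, -11, 46, -25] -> [10, -95, 40, 40, -210, 160, -50, -55, 230, -125] -> [-125, 230, -55, -50, 160, -210, 40, 40, -95, 10] -> [-125, -55, -50, -210, -95] -> 3
  [-21, 31, -20, -40, -20, 38, 50, 25, -26, 4] -> [-105, 155, -100, -200, -100, 190, 250, 125, -130, 20] -> [20, -130, 125, 250, 190, -100, -200, -100, 155, -105] -> [-130, -100, -200, -100, -105] -> 1
  [45, 6, -17, -1, 12, 49, -45, 40, -6] -> [225, 30, -85, -5, 60, 245, -225, 200, -30] -> [-30, 200, -225, 245, 60, -5, -85, 30, 225] -> [-30, -225, -5, -85] -> 3
  [1, 5, 3, 47, -29, 0, 1, -46, -37] -> [5, 25, 15, 235, -145, 0, 5, -230, -185] -> [-185, -230, 5, 0, -145, 235, 15, 25, 5] -> [-185, -230, 5, 0, -145, 5] -> 4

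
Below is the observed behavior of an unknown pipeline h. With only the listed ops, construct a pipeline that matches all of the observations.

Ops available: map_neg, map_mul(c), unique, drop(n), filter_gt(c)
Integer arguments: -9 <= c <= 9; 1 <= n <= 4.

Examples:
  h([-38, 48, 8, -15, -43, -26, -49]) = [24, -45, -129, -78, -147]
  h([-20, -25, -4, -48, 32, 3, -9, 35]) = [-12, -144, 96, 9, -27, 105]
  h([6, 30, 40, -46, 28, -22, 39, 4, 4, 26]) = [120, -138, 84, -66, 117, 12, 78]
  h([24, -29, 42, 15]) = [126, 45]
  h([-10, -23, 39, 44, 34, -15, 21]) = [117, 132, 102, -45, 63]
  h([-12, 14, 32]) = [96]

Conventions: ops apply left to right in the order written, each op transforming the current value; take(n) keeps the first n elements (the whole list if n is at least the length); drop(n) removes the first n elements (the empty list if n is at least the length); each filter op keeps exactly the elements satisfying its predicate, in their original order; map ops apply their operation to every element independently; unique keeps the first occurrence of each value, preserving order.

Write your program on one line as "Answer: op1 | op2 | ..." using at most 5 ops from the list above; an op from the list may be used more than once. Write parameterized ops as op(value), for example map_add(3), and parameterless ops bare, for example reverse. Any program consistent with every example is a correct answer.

map_neg | unique | drop(2) | map_mul(-3)

Check, running the answer program on each example:
  [-38, 48, 8, -15, -43, -26, -49] -> [38, -48, -8, 15, 43, 26, 49] -> [38, -48, -8, 15, 43, 26, 49] -> [-8, 15, 43, 26, 49] -> [24, -45, -129, -78, -147]
  [-20, -25, -4, -48, 32, 3, -9, 35] -> [20, 25, 4, 48, -32, -3, 9, -35] -> [20, 25, 4, 48, -32, -3, 9, -35] -> [4, 48, -32, -3, 9, -35] -> [-12, -144, 96, 9, -27, 105]
  [6, 30, 40, -46, 28, -22, 39, 4, 4, 26] -> [-6, -30, -40, 46, -28, 22, -39, -4, -4, -26] -> [-6, -30, -40, 46, -28, 22, -39, -4, -26] -> [-40, 46, -28, 22, -39, -4, -26] -> [120, -138, 84, -66, 117, 12, 78]
  [24, -29, 42, 15] -> [-24, 29, -42, -15] -> [-24, 29, -42, -15] -> [-42, -15] -> [126, 45]
  [-10, -23, 39, 44, 34, -15, 21] -> [10, 23, -39, -44, -34, 15, -21] -> [10, 23, -39, -44, -34, 15, -21] -> [-39, -44, -34, 15, -21] -> [117, 132, 102, -45, 63]
  [-12, 14, 32] -> [12, -14, -32] -> [12, -14, -32] -> [-32] -> [96]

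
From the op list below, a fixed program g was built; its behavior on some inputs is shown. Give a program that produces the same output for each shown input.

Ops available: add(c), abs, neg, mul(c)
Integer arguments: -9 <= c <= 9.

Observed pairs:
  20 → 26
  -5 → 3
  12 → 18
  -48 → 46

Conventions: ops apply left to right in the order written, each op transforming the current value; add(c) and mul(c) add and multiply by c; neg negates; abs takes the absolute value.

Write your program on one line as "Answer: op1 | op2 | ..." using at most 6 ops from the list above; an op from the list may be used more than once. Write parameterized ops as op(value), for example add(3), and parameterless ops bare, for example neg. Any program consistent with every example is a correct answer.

neg | add(-4) | neg | abs | add(2)

Check, running the answer program on each example:
  20 -> -20 -> -24 -> 24 -> 24 -> 26
  -5 -> 5 -> 1 -> -1 -> 1 -> 3
  12 -> -12 -> -16 -> 16 -> 16 -> 18
  -48 -> 48 -> 44 -> -44 -> 44 -> 46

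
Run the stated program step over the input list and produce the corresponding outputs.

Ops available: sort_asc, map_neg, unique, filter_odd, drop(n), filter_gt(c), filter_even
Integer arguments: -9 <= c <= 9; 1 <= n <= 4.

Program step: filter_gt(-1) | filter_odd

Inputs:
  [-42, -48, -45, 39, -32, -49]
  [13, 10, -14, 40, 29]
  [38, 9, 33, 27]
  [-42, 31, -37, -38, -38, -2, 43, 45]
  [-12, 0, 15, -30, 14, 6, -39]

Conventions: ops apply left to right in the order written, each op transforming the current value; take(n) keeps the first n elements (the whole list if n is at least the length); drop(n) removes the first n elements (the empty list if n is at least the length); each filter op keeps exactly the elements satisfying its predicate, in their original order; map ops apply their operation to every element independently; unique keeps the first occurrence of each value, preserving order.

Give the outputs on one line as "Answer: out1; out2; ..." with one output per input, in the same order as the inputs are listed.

Execution, op by op:
  [-42, -48, -45, 39, -32, -49] -> [39] -> [39]
  [13, 10, -14, 40, 29] -> [13, 10, 40, 29] -> [13, 29]
  [38, 9, 33, 27] -> [38, 9, 33, 27] -> [9, 33, 27]
  [-42, 31, -37, -38, -38, -2, 43, 45] -> [31, 43, 45] -> [31, 43, 45]
  [-12, 0, 15, -30, 14, 6, -39] -> [0, 15, 14, 6] -> [15]

[39]; [13, 29]; [9, 33, 27]; [31, 43, 45]; [15]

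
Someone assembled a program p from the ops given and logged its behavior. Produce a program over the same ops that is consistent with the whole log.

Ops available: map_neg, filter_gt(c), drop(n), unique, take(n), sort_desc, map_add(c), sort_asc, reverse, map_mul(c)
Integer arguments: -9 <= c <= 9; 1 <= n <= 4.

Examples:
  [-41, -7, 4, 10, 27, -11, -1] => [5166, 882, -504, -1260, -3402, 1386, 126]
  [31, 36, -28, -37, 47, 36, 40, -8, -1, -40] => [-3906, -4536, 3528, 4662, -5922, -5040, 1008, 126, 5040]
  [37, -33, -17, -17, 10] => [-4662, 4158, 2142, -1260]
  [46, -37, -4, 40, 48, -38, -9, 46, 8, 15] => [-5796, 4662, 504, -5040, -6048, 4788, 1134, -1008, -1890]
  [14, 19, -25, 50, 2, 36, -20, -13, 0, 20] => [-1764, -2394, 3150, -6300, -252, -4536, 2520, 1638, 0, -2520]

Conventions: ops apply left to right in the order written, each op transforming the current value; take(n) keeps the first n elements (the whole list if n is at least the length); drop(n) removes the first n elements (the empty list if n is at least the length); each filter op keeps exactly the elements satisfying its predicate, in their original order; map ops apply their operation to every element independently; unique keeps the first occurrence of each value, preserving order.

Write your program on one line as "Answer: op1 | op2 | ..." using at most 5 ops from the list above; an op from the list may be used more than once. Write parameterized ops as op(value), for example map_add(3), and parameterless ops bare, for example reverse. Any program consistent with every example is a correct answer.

map_mul(-7) | unique | map_mul(2) | map_mul(9)

Check, running the answer program on each example:
  [-41, -7, 4, 10, 27, -11, -1] -> [287, 49, -28, -70, -189, 77, 7] -> [287, 49, -28, -70, -189, 77, 7] -> [574, 98, -56, -140, -378, 154, 14] -> [5166, 882, -504, -1260, -3402, 1386, 126]
  [31, 36, -28, -37, 47, 36, 40, -8, -1, -40] -> [-217, -252, 196, 259, -329, -252, -280, 56, 7, 280] -> [-217, -252, 196, 259, -329, -280, 56, 7, 280] -> [-434, -504, 392, 518, -658, -560, 112, 14, 560] -> [-3906, -4536, 3528, 4662, -5922, -5040, 1008, 126, 5040]
  [37, -33, -17, -17, 10] -> [-259, 231, 119, 119, -70] -> [-259, 231, 119, -70] -> [-518, 462, 238, -140] -> [-4662, 4158, 2142, -1260]
  [46, -37, -4, 40, 48, -38, -9, 46, 8, 15] -> [-322, 259, 28, -280, -336, 266, 63, -322, -56, -105] -> [-322, 259, 28, -280, -336, 266, 63, -56, -105] -> [-644, 518, 56, -560, -672, 532, 126, -112, -210] -> [-5796, 4662, 504, -5040, -6048, 4788, 1134, -1008, -1890]
  [14, 19, -25, 50, 2, 36, -20, -13, 0, 20] -> [-98, -133, 175, -350, -14, -252, 140, 91, 0, -140] -> [-98, -133, 175, -350, -14, -252, 140, 91, 0, -140] -> [-196, -266, 350, -700, -28, -504, 280, 182, 0, -280] -> [-1764, -2394, 3150, -6300, -252, -4536, 2520, 1638, 0, -2520]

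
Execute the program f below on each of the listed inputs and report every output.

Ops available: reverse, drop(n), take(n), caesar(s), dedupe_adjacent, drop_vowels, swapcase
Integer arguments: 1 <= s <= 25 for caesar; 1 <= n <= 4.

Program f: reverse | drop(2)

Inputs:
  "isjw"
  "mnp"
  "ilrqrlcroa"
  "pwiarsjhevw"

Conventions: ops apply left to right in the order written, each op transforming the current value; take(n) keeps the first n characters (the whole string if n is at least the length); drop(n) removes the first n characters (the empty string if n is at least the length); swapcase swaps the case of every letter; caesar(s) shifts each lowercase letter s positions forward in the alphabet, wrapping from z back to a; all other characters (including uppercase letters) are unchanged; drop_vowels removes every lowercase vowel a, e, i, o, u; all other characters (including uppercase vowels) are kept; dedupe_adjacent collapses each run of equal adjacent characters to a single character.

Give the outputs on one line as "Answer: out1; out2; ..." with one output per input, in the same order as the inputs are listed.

Execution, op by op:
  "isjw" -> "wjsi" -> "si"
  "mnp" -> "pnm" -> "m"
  "ilrqrlcroa" -> "aorclrqrli" -> "rclrqrli"
  "pwiarsjhevw" -> "wvehjsraiwp" -> "ehjsraiwp"

"si"; "m"; "rclrqrli"; "ehjsraiwp"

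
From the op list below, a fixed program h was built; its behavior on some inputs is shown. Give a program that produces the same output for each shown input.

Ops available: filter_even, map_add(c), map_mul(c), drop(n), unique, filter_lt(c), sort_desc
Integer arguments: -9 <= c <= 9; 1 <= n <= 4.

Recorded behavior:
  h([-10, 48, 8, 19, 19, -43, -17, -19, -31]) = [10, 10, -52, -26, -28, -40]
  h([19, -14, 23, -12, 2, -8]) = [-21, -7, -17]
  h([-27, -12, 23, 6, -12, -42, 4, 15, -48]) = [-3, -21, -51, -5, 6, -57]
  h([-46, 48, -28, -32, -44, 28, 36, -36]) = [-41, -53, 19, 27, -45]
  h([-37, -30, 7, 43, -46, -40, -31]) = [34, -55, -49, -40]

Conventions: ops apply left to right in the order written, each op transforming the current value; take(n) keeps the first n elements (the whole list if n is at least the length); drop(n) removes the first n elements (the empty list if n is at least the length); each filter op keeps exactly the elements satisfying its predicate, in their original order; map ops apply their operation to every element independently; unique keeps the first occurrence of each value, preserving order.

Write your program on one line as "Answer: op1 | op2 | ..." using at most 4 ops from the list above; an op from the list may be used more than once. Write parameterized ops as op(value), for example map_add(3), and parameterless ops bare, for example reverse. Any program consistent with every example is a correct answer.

map_add(-9) | drop(2) | drop(1)

Check, running the answer program on each example:
  [-10, 48, 8, 19, 19, -43, -17, -19, -31] -> [-19, 39, -1, 10, 10, -52, -26, -28, -40] -> [-1, 10, 10, -52, -26, -28, -40] -> [10, 10, -52, -26, -28, -40]
  [19, -14, 23, -12, 2, -8] -> [10, -23, 14, -21, -7, -17] -> [14, -21, -7, -17] -> [-21, -7, -17]
  [-27, -12, 23, 6, -12, -42, 4, 15, -48] -> [-36, -21, 14, -3, -21, -51, -5, 6, -57] -> [14, -3, -21, -51, -5, 6, -57] -> [-3, -21, -51, -5, 6, -57]
  [-46, 48, -28, -32, -44, 28, 36, -36] -> [-55, 39, -37, -41, -53, 19, 27, -45] -> [-37, -41, -53, 19, 27, -45] -> [-41, -53, 19, 27, -45]
  [-37, -30, 7, 43, -46, -40, -31] -> [-46, -39, -2, 34, -55, -49, -40] -> [-2, 34, -55, -49, -40] -> [34, -55, -49, -40]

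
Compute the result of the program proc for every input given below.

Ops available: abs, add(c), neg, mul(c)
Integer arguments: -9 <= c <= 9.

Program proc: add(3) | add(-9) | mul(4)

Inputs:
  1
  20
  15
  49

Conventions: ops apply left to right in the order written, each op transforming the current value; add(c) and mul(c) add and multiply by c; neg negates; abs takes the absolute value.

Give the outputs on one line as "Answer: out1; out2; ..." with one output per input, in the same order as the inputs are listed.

Execution, op by op:
  1 -> 4 -> -5 -> -20
  20 -> 23 -> 14 -> 56
  15 -> 18 -> 9 -> 36
  49 -> 52 -> 43 -> 172

-20; 56; 36; 172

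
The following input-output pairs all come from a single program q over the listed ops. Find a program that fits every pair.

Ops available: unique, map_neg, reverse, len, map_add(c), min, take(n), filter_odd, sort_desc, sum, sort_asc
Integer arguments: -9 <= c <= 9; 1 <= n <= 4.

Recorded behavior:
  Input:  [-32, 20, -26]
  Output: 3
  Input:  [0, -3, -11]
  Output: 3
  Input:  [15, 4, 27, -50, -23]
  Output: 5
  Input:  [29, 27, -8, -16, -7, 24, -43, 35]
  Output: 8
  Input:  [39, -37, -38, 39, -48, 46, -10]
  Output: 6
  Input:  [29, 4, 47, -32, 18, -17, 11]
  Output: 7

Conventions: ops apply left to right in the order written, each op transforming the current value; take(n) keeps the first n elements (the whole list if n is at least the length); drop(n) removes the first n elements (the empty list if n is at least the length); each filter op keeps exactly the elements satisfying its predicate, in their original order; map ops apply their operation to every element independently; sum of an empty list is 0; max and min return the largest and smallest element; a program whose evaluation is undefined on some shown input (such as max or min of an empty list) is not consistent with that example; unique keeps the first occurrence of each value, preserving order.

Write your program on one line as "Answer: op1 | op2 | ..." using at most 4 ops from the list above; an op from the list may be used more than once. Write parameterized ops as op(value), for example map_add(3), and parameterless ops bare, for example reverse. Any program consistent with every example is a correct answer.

unique | sort_desc | map_add(3) | len

Check, running the answer program on each example:
  [-32, 20, -26] -> [-32, 20, -26] -> [20, -26, -32] -> [23, -23, -29] -> 3
  [0, -3, -11] -> [0, -3, -11] -> [0, -3, -11] -> [3, 0, -8] -> 3
  [15, 4, 27, -50, -23] -> [15, 4, 27, -50, -23] -> [27, 15, 4, -23, -50] -> [30, 18, 7, -20, -47] -> 5
  [29, 27, -8, -16, -7, 24, -43, 35] -> [29, 27, -8, -16, -7, 24, -43, 35] -> [35, 29, 27, 24, -7, -8, -16, -43] -> [38, 32, 30, 27, -4, -5, -13, -40] -> 8
  [39, -37, -38, 39, -48, 46, -10] -> [39, -37, -38, -48, 46, -10] -> [46, 39, -10, -37, -38, -48] -> [49, 42, -7, -34, -35, -45] -> 6
  [29, 4, 47, -32, 18, -17, 11] -> [29, 4, 47, -32, 18, -17, 11] -> [47, 29, 18, 11, 4, -17, -32] -> [50, 32, 21, 14, 7, -14, -29] -> 7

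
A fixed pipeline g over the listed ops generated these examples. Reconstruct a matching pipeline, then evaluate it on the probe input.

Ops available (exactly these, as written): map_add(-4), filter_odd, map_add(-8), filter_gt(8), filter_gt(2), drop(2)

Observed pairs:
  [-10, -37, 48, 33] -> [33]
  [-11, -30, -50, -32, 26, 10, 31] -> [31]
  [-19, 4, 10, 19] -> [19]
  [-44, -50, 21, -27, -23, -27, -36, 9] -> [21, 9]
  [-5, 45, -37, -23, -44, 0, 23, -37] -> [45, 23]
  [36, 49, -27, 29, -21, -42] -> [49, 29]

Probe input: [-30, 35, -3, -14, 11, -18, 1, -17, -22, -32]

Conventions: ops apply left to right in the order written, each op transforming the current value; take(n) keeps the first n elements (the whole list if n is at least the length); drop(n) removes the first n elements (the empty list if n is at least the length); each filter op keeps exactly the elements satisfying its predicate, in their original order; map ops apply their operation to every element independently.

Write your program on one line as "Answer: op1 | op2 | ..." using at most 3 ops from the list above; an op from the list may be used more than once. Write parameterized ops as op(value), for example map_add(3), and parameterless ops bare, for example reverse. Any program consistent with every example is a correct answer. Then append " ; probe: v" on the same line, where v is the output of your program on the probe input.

filter_odd | filter_gt(2) ; probe: [35, 11]

Check, running the answer program on each example:
  [-10, -37, 48, 33] -> [-37, 33] -> [33]
  [-11, -30, -50, -32, 26, 10, 31] -> [-11, 31] -> [31]
  [-19, 4, 10, 19] -> [-19, 19] -> [19]
  [-44, -50, 21, -27, -23, -27, -36, 9] -> [21, -27, -23, -27, 9] -> [21, 9]
  [-5, 45, -37, -23, -44, 0, 23, -37] -> [-5, 45, -37, -23, 23, -37] -> [45, 23]
  [36, 49, -27, 29, -21, -42] -> [49, -27, 29, -21] -> [49, 29]
  probe: [-30, 35, -3, -14, 11, -18, 1, -17, -22, -32] -> [35, -3, 11, 1, -17] -> [35, 11]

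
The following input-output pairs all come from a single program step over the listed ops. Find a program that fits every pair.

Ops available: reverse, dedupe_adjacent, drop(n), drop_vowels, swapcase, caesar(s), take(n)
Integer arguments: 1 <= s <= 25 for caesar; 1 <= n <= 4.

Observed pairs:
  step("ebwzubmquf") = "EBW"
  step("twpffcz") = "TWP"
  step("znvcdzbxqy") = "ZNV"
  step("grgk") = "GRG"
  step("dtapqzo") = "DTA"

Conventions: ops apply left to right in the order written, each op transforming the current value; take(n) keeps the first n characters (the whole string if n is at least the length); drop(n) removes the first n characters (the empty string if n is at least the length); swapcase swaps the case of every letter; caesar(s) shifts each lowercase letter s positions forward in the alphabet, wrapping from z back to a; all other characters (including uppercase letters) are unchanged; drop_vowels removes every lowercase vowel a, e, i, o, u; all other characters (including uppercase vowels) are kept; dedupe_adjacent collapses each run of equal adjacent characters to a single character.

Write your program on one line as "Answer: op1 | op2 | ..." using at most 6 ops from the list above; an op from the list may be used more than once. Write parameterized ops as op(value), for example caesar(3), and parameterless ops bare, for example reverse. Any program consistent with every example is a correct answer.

swapcase | reverse | dedupe_adjacent | reverse | take(3)

Check, running the answer program on each example:
  "ebwzubmquf" -> "EBWZUBMQUF" -> "FUQMBUZWBE" -> "FUQMBUZWBE" -> "EBWZUBMQUF" -> "EBW"
  "twpffcz" -> "TWPFFCZ" -> "ZCFFPWT" -> "ZCFPWT" -> "TWPFCZ" -> "TWP"
  "znvcdzbxqy" -> "ZNVCDZBXQY" -> "YQXBZDCVNZ" -> "YQXBZDCVNZ" -> "ZNVCDZBXQY" -> "ZNV"
  "grgk" -> "GRGK" -> "KGRG" -> "KGRG" -> "GRGK" -> "GRG"
  "dtapqzo" -> "DTAPQZO" -> "OZQPATD" -> "OZQPATD" -> "DTAPQZO" -> "DTA"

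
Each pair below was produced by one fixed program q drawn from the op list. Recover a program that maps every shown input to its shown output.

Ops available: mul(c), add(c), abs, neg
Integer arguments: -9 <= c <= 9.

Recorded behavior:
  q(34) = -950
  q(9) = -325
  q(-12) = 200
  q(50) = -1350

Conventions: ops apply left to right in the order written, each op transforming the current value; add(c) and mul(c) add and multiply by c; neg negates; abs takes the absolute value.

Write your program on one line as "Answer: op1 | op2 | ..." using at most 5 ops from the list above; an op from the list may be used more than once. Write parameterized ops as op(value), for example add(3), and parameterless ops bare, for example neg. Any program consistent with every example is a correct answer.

add(4) | mul(-5) | neg | mul(-5)

Check, running the answer program on each example:
  34 -> 38 -> -190 -> 190 -> -950
  9 -> 13 -> -65 -> 65 -> -325
  -12 -> -8 -> 40 -> -40 -> 200
  50 -> 54 -> -270 -> 270 -> -1350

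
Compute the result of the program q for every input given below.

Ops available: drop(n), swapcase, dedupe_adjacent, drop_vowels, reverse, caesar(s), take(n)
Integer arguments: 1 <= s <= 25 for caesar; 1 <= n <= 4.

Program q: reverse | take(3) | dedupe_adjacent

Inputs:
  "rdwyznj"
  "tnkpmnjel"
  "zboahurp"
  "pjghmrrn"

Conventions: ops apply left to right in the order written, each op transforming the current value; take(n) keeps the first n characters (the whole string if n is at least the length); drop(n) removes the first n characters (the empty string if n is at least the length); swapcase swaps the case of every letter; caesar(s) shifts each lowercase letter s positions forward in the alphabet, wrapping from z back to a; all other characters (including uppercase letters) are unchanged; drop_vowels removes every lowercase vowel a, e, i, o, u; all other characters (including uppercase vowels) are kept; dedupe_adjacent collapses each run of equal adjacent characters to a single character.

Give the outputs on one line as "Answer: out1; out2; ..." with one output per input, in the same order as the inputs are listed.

"jnz"; "lej"; "pru"; "nr"

Execution, op by op:
  "rdwyznj" -> "jnzywdr" -> "jnz" -> "jnz"
  "tnkpmnjel" -> "lejnmpknt" -> "lej" -> "lej"
  "zboahurp" -> "pruhaobz" -> "pru" -> "pru"
  "pjghmrrn" -> "nrrmhgjp" -> "nrr" -> "nr"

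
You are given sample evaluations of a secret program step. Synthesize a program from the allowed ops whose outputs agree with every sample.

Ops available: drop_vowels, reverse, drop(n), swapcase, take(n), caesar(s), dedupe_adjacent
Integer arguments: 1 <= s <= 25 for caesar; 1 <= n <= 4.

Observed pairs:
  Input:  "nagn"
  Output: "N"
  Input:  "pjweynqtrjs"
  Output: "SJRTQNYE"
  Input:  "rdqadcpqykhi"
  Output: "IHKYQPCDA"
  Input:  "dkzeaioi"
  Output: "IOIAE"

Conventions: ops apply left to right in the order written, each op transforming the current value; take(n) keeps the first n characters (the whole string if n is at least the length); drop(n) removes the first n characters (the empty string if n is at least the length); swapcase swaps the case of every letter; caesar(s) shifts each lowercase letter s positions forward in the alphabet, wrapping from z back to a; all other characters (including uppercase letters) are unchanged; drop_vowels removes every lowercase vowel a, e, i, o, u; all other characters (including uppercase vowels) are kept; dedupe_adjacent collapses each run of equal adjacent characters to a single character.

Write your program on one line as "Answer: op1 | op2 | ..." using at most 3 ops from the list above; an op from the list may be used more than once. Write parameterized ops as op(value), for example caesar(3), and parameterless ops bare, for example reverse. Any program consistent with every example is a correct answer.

swapcase | drop(3) | reverse

Check, running the answer program on each example:
  "nagn" -> "NAGN" -> "N" -> "N"
  "pjweynqtrjs" -> "PJWEYNQTRJS" -> "EYNQTRJS" -> "SJRTQNYE"
  "rdqadcpqykhi" -> "RDQADCPQYKHI" -> "ADCPQYKHI" -> "IHKYQPCDA"
  "dkzeaioi" -> "DKZEAIOI" -> "EAIOI" -> "IOIAE"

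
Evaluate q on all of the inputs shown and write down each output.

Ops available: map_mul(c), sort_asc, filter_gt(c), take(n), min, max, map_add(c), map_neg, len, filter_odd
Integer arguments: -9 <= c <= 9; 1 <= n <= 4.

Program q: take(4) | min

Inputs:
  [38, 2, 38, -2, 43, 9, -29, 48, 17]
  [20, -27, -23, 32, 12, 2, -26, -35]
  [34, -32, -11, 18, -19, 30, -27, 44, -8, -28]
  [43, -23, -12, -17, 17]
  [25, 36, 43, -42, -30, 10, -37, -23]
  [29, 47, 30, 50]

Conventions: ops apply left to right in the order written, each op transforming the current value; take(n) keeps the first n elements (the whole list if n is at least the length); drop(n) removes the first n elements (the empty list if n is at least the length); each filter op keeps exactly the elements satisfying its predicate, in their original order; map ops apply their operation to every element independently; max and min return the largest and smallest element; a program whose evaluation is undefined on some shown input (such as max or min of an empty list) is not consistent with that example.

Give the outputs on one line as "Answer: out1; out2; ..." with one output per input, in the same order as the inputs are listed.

Execution, op by op:
  [38, 2, 38, -2, 43, 9, -29, 48, 17] -> [38, 2, 38, -2] -> -2
  [20, -27, -23, 32, 12, 2, -26, -35] -> [20, -27, -23, 32] -> -27
  [34, -32, -11, 18, -19, 30, -27, 44, -8, -28] -> [34, -32, -11, 18] -> -32
  [43, -23, -12, -17, 17] -> [43, -23, -12, -17] -> -23
  [25, 36, 43, -42, -30, 10, -37, -23] -> [25, 36, 43, -42] -> -42
  [29, 47, 30, 50] -> [29, 47, 30, 50] -> 29

-2; -27; -32; -23; -42; 29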